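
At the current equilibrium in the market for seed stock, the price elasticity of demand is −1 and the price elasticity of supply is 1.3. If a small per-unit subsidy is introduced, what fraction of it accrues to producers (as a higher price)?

For a small subsidy around the equilibrium, the benefit split depends on the relative slopes, which at a point are proportional to the elasticities.
Buyer share = εs/(εs + |εd|) = 1.3/(1.3 + 1) = 13/23; seller share = |εd|/(εs + |εd|) = 10/23.
So producers capture 10/23 of the subsidy.

Producer share = 10/23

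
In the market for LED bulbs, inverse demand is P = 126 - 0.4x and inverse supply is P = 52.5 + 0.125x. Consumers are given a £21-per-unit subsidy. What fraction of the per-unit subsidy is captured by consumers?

Pre-subsidy: 126 - 0.4x = 52.5 + 0.125x gives x* = 140 and P* = 70.
With the rebate, buyers effectively pay Pb = Ps − 21, where Ps is the price sellers receive.
On the curves, Pb = 126 - 0.4x and Ps = 52.5 + 0.125x; the wedge Ps − Pb = 21 gives 52.5 + 0.125x − (126 - 0.4x) = 21, so x' = 180.
Then Pb = 126 − 0.4·180 = 54 and Ps = 52.5 + 0.125·180 = 75.
Buyers' price falls by P* − Pb = 70 − 54 = 16; sellers' price rises by Ps − P* = 75 − 70 = 5.
So consumers capture 16/21 = 16/21 of each unit of subsidy.

Consumer share = 16/21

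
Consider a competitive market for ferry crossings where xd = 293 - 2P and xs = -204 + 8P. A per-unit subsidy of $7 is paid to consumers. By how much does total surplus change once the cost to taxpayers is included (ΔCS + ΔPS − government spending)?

Net change in total surplus = -$39.2

Pre-subsidy: 293 - 2P = -204 + 8P gives P* = 49.7, x* = 193.6.
With the rebate, buyers effectively pay Pb = Ps − 7, where Ps is the price sellers receive.
Demand in terms of Ps becomes xd = 293 − 2(Ps − 7) = 307 - 2Ps. Setting this equal to supply: 307 - 2Ps = -204 + 8Ps, so Ps = 51.1.
Buyers pay Pb = 51.1 − 7 = 44.1; x' = -204 + 8·51.1 = 204.8.
ΔCS = ½(193.6 + 204.8)(49.7 − 44.1) = 1115.52; ΔPS = ½(193.6 + 204.8)(51.1 − 49.7) = 278.88.
Government spending = 7 × 204.8 = 1433.6.
Net change = 1115.52 + 278.88 − 1433.6 = -39.2. The loss equals the DWL triangle ½·7·11.2.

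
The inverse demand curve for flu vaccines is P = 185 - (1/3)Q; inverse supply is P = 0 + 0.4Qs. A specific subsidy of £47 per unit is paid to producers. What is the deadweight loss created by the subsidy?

Pre-subsidy: 185 - (1/3)Q = 0 + 0.4Q gives Q* = 2775/11 and P* = 1110/11.
With the subsidy, sellers receive Ps = Pb + 47 for each unit, where Pb is the price buyers pay.
On the curves, Pb = 185 - (1/3)Q and Ps = 0 + 0.4Q; the wedge Ps − Pb = 47 gives 0 + 0.4Q − (185 - (1/3)Q) = 47, so Q' = 3480/11.
Then Pb = 185 − (1/3)·(3480/11) = 875/11 and Ps = 0 + 0.4·(3480/11) = 1392/11.
The subsidy expands output by 3480/11 − 2775/11 = 705/11 past the efficient level; on those units the gap between marginal cost and willingness to pay runs from 0 up to 47.
DWL = ½ × 47 × 705/11 = 33135/22.

Deadweight loss = 33135/22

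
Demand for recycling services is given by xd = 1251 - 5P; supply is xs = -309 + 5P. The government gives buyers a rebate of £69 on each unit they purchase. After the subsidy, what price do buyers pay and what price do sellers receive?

Buyers pay £121.5; sellers receive £190.5

Pre-subsidy: 1251 - 5P = -309 + 5P gives P* = 156, x* = 471.
With the rebate, buyers effectively pay Pb = Ps − 69, where Ps is the price sellers receive.
Demand in terms of Ps becomes xd = 1251 − 5(Ps − 69) = 1596 - 5Ps. Setting this equal to supply: 1596 - 5Ps = -309 + 5Ps, so Ps = 190.5.
Buyers pay Pb = 190.5 − 69 = 121.5; x' = -309 + 5·190.5 = 643.5.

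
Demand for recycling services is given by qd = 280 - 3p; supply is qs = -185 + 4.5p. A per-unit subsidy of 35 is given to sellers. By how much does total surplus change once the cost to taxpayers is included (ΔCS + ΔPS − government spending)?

Pre-subsidy: 280 - 3p = -185 + 4.5p gives p* = 62, q* = 94.
With the subsidy, sellers receive ps = pb + 35 for each unit, where pb is the price buyers pay.
Supply in terms of pb becomes qs = -185 + 4.5(pb + 35) = -27.5 + 4.5pb. Setting this equal to demand: 280 - 3pb = -27.5 + 4.5pb, so pb = 41.
Sellers receive ps = 41 + 35 = 76; q' = 280 − 3·41 = 157.
ΔCS = ½(94 + 157)(62 − 41) = 2635.5; ΔPS = ½(94 + 157)(76 − 62) = 1757.
Government spending = 35 × 157 = 5495.
Net change = 2635.5 + 1757 − 5495 = -1102.5. The loss equals the DWL triangle ½·35·63.

Net change in total surplus = -1102.5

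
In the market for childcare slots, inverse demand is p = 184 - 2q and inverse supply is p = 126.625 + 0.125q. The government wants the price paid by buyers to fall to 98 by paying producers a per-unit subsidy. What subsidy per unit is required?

Required subsidy s = 34 per unit

At a buyer price of 98, quantity demanded is 92 − 0.5·98 = 43.
Sellers supply 43 only when they receive ps = 126.625 + 0.125·43 = 132.
s = ps − pb = 132 − 98 = 34.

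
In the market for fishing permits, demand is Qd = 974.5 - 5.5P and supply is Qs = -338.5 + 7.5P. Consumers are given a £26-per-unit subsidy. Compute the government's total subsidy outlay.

Government cost = £13039

Pre-subsidy: 974.5 - 5.5P = -338.5 + 7.5P gives P* = 101, Q* = 419.
With the rebate, buyers effectively pay Pb = Ps − 26, where Ps is the price sellers receive.
Demand in terms of Ps becomes Qd = 974.5 − 5.5(Ps − 26) = 1117.5 - 5.5Ps. Setting this equal to supply: 1117.5 - 5.5Ps = -338.5 + 7.5Ps, so Ps = 112.
Buyers pay Pb = 112 − 26 = 86; Q' = -338.5 + 7.5·112 = 501.5.
Government outlay = subsidy × quantity = 26 × 501.5 = 13039.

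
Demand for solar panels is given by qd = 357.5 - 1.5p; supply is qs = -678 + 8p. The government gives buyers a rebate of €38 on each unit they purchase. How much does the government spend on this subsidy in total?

Pre-subsidy: 357.5 - 1.5p = -678 + 8p gives p* = 109, q* = 194.
With the rebate, buyers effectively pay pb = ps − 38, where ps is the price sellers receive.
Demand in terms of ps becomes qd = 357.5 − 1.5(ps − 38) = 414.5 - 1.5ps. Setting this equal to supply: 414.5 - 1.5ps = -678 + 8ps, so ps = 115.
Buyers pay pb = 115 − 38 = 77; q' = -678 + 8·115 = 242.
Government outlay = subsidy × quantity = 38 × 242 = 9196.

Government cost = €9196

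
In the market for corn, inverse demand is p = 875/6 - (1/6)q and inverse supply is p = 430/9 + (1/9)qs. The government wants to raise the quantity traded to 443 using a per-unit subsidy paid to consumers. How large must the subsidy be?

Required subsidy s = 25 per unit

At q = 443, from the demand curve buyers pay pb = 875/6 − (1/6)·443 = 72; from the supply curve sellers need ps = 430/9 + (1/9)·443 = 97.
The subsidy must fill the gap: s = ps − pb = 97 − 72 = 25.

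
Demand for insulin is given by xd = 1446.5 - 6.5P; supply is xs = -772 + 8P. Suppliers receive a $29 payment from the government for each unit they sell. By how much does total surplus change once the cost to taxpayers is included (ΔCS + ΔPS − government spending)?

Pre-subsidy: 1446.5 - 6.5P = -772 + 8P gives P* = 153, x* = 452.
With the subsidy, sellers receive Ps = Pb + 29 for each unit, where Pb is the price buyers pay.
Supply in terms of Pb becomes xs = -772 + 8(Pb + 29) = -540 + 8Pb. Setting this equal to demand: 1446.5 - 6.5Pb = -540 + 8Pb, so Pb = 137.
Sellers receive Ps = 137 + 29 = 166; x' = 1446.5 − 6.5·137 = 556.
ΔCS = ½(452 + 556)(153 − 137) = 8064; ΔPS = ½(452 + 556)(166 − 153) = 6552.
Government spending = 29 × 556 = 16124.
Net change = 8064 + 6552 − 16124 = -1508. The loss equals the DWL triangle ½·29·104.

Net change in total surplus = -$1508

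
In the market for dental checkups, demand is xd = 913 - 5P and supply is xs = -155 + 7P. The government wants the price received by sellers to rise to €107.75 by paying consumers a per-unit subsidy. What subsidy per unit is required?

Required subsidy s = €45 per unit

At a seller price of 107.75, quantity supplied is -155 + 7·107.75 = 599.25.
Buyers absorb 599.25 only when they pay Pb with 913 − 5·Pb = 599.25, i.e. Pb = 62.75.
s = Ps − Pb = 107.75 − 62.75 = 45.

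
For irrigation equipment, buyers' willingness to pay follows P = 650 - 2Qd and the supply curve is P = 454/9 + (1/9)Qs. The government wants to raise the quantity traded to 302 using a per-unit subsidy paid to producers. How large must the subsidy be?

At Q = 302, from the demand curve buyers pay Pb = 650 − 2·302 = 46; from the supply curve sellers need Ps = 454/9 + (1/9)·302 = 84.
The subsidy must fill the gap: s = Ps − Pb = 84 − 46 = 38.

Required subsidy s = 38 per unit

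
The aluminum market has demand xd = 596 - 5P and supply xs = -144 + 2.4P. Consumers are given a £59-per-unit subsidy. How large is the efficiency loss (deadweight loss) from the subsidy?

Pre-subsidy: 596 - 5P = -144 + 2.4P gives P* = 100, x* = 96.
With the rebate, buyers effectively pay Pb = Ps − 59, where Ps is the price sellers receive.
Demand in terms of Ps becomes xd = 596 − 5(Ps − 59) = 891 - 5Ps. Setting this equal to supply: 891 - 5Ps = -144 + 2.4Ps, so Ps = 5175/37.
Buyers pay Pb = 5175/37 − 59 = 2992/37; x' = -144 + 2.4·(5175/37) = 7092/37.
The subsidy expands output by 7092/37 − 96 = 3540/37 past the efficient level; on those units the gap between marginal cost and willingness to pay runs from 0 up to 59.
DWL = ½ × 59 × 3540/37 = 104430/37.

Deadweight loss = 104430/37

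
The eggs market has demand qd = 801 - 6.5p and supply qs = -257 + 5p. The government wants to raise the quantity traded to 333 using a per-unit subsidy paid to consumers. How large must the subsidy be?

Required subsidy s = 46 per unit

At q = 333, invert demand for the buyer price: pb = (801 − 333)/6.5 = 72; invert supply for the seller price: ps = (333 − (-257))/5 = 118.
The subsidy must fill the gap: s = ps − pb = 118 − 72 = 46.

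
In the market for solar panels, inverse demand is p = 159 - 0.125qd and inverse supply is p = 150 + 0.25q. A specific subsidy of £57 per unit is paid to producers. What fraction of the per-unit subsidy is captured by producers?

Producer share = 2/3

Pre-subsidy: 159 - 0.125q = 150 + 0.25q gives q* = 24 and p* = 156.
With the subsidy, sellers receive ps = pb + 57 for each unit, where pb is the price buyers pay.
On the curves, pb = 159 - 0.125q and ps = 150 + 0.25q; the wedge ps − pb = 57 gives 150 + 0.25q − (159 - 0.125q) = 57, so q' = 176.
Then pb = 159 − 0.125·176 = 137 and ps = 150 + 0.25·176 = 194.
Buyers' price falls by p* − pb = 156 − 137 = 19; sellers' price rises by ps − p* = 194 − 156 = 38.
So producers capture 38/57 = 2/3 of each unit of subsidy.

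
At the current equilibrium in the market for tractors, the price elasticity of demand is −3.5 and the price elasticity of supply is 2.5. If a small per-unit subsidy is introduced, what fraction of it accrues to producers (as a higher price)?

Producer share = 7/12

For a small subsidy around the equilibrium, the benefit split depends on the relative slopes, which at a point are proportional to the elasticities.
Buyer share = εs/(εs + |εd|) = 2.5/(2.5 + 3.5) = 5/12; seller share = |εd|/(εs + |εd|) = 7/12.
So producers capture 7/12 of the subsidy.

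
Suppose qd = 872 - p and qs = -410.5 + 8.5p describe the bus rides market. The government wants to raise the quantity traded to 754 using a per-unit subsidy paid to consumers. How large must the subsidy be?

Required subsidy s = 19 per unit

At q = 754, invert demand for the buyer price: pb = (872 − 754)/1 = 118; invert supply for the seller price: ps = (754 − (-410.5))/8.5 = 137.
The subsidy must fill the gap: s = ps − pb = 137 − 118 = 19.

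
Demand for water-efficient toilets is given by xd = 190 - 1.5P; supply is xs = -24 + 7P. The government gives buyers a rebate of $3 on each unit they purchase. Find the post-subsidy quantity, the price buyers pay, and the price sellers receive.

x' = 2651/17; buyers pay 386/17; sellers receive 437/17

Pre-subsidy: 190 - 1.5P = -24 + 7P gives P* = 428/17, x* = 2588/17.
With the rebate, buyers effectively pay Pb = Ps − 3, where Ps is the price sellers receive.
Demand in terms of Ps becomes xd = 190 − 1.5(Ps − 3) = 194.5 - 1.5Ps. Setting this equal to supply: 194.5 - 1.5Ps = -24 + 7Ps, so Ps = 437/17.
Buyers pay Pb = 437/17 − 3 = 386/17; x' = -24 + 7·(437/17) = 2651/17.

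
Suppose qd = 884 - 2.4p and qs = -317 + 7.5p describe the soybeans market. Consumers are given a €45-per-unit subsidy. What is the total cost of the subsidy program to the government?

Pre-subsidy: 884 - 2.4p = -317 + 7.5p gives p* = 12010/99, q* = 19564/33.
With the rebate, buyers effectively pay pb = ps − 45, where ps is the price sellers receive.
Demand in terms of ps becomes qd = 884 − 2.4(ps − 45) = 992 - 2.4ps. Setting this equal to supply: 992 - 2.4ps = -317 + 7.5ps, so ps = 1190/9.
Buyers pay pb = 1190/9 − 45 = 785/9; q' = -317 + 7.5·(1190/9) = 2024/3.
Government outlay = subsidy × quantity = 45 × 2024/3 = 30360.

Government cost = €30360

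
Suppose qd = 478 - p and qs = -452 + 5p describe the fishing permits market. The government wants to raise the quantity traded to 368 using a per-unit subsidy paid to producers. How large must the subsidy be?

At q = 368, invert demand for the buyer price: pb = (478 − 368)/1 = 110; invert supply for the seller price: ps = (368 − (-452))/5 = 164.
The subsidy must fill the gap: s = ps − pb = 164 − 110 = 54.

Required subsidy s = 54 per unit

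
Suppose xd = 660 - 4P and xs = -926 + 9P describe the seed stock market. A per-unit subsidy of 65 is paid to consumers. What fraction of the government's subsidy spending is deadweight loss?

DWL / government spending = 45/176

Pre-subsidy: 660 - 4P = -926 + 9P gives P* = 122, x* = 172.
With the rebate, buyers effectively pay Pb = Ps − 65, where Ps is the price sellers receive.
Demand in terms of Ps becomes xd = 660 − 4(Ps − 65) = 920 - 4Ps. Setting this equal to supply: 920 - 4Ps = -926 + 9Ps, so Ps = 142.
Buyers pay Pb = 142 − 65 = 77; x' = -926 + 9·142 = 352.
ΔCS = ½(172 + 352)(122 − 77) = 11790; ΔPS = ½(172 + 352)(142 − 122) = 5240.
Government spending = 65 × 352 = 22880.
DWL = ½ × 65 × (352 − 172) = 5850; fraction = 5850 / 22880 = 45/176.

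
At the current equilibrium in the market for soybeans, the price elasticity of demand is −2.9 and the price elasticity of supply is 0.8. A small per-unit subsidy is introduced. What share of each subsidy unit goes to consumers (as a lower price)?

Consumer share = 8/37

For a small subsidy around the equilibrium, the benefit split depends on the relative slopes, which at a point are proportional to the elasticities.
Buyer share = εs/(εs + |εd|) = 0.8/(0.8 + 2.9) = 8/37; seller share = |εd|/(εs + |εd|) = 29/37.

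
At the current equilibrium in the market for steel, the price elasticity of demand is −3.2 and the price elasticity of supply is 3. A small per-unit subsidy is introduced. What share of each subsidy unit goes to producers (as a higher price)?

For a small subsidy around the equilibrium, the benefit split depends on the relative slopes, which at a point are proportional to the elasticities.
Buyer share = εs/(εs + |εd|) = 3/(3 + 3.2) = 15/31; seller share = |εd|/(εs + |εd|) = 16/31.
So producers capture 16/31 of the subsidy.

Producer share = 16/31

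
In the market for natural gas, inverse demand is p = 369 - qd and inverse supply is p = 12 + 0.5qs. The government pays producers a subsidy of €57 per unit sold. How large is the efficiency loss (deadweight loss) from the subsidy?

Deadweight loss = €1083

Pre-subsidy: 369 - q = 12 + 0.5q gives q* = 238 and p* = 131.
With the subsidy, sellers receive ps = pb + 57 for each unit, where pb is the price buyers pay.
On the curves, pb = 369 - q and ps = 12 + 0.5q; the wedge ps − pb = 57 gives 12 + 0.5q − (369 - q) = 57, so q' = 276.
Then pb = 369 − 1·276 = 93 and ps = 12 + 0.5·276 = 150.
The subsidy expands output by 276 − 238 = 38 past the efficient level; on those units the gap between marginal cost and willingness to pay runs from 0 up to 57.
DWL = ½ × 57 × 38 = 1083.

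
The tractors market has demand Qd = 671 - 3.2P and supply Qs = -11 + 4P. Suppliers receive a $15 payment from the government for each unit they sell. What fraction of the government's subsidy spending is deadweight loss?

Pre-subsidy: 671 - 3.2P = -11 + 4P gives P* = 1705/18, Q* = 3311/9.
With the subsidy, sellers receive Ps = Pb + 15 for each unit, where Pb is the price buyers pay.
Supply in terms of Pb becomes Qs = -11 + 4(Pb + 15) = 49 + 4Pb. Setting this equal to demand: 671 - 3.2Pb = 49 + 4Pb, so Pb = 1555/18.
Sellers receive Ps = 1555/18 + 15 = 1825/18; Q' = 671 − 3.2·(1555/18) = 3551/9.
ΔCS = ½(3311/9 + 3551/9)(1705/18 − 1555/18) = 85775/27; ΔPS = ½(3311/9 + 3551/9)(1825/18 − 1705/18) = 68620/27.
Government spending = 15 × 3551/9 = 17755/3.
DWL = ½ × 15 × (3551/9 − 3311/9) = 200; fraction = 200 / (17755/3) = 120/3551.

DWL / government spending = 120/3551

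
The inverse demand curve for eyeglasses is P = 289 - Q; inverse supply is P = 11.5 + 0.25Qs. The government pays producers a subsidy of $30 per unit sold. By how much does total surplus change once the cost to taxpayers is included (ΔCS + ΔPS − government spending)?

Pre-subsidy: 289 - Q = 11.5 + 0.25Q gives Q* = 222 and P* = 67.
With the subsidy, sellers receive Ps = Pb + 30 for each unit, where Pb is the price buyers pay.
On the curves, Pb = 289 - Q and Ps = 11.5 + 0.25Q; the wedge Ps − Pb = 30 gives 11.5 + 0.25Q − (289 - Q) = 30, so Q' = 246.
Then Pb = 289 − 1·246 = 43 and Ps = 11.5 + 0.25·246 = 73.
ΔCS = ½(222 + 246)(67 − 43) = 5616; ΔPS = ½(222 + 246)(73 − 67) = 1404.
Government spending = 30 × 246 = 7380.
Net change = 5616 + 1404 − 7380 = -360. The loss equals the DWL triangle ½·30·24.

Net change in total surplus = -$360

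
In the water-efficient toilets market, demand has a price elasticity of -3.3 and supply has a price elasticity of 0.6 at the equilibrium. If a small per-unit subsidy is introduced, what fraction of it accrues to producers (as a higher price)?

For a small subsidy around the equilibrium, the benefit split depends on the relative slopes, which at a point are proportional to the elasticities.
Buyer share = εs/(εs + |εd|) = 0.6/(0.6 + 3.3) = 2/13; seller share = |εd|/(εs + |εd|) = 11/13.
So producers capture 11/13 of the subsidy.

Producer share = 11/13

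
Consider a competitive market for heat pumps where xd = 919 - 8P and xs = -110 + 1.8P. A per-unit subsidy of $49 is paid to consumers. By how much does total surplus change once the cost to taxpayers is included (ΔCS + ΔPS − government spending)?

Net change in total surplus = -$1764

Pre-subsidy: 919 - 8P = -110 + 1.8P gives P* = 105, x* = 79.
With the rebate, buyers effectively pay Pb = Ps − 49, where Ps is the price sellers receive.
Demand in terms of Ps becomes xd = 919 − 8(Ps − 49) = 1311 - 8Ps. Setting this equal to supply: 1311 - 8Ps = -110 + 1.8Ps, so Ps = 145.
Buyers pay Pb = 145 − 49 = 96; x' = -110 + 1.8·145 = 151.
ΔCS = ½(79 + 151)(105 − 96) = 1035; ΔPS = ½(79 + 151)(145 − 105) = 4600.
Government spending = 49 × 151 = 7399.
Net change = 1035 + 4600 − 7399 = -1764. The loss equals the DWL triangle ½·49·72.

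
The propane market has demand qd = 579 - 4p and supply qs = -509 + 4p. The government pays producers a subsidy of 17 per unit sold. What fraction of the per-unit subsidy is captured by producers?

Pre-subsidy: 579 - 4p = -509 + 4p gives p* = 136, q* = 35.
With the subsidy, sellers receive ps = pb + 17 for each unit, where pb is the price buyers pay.
Supply in terms of pb becomes qs = -509 + 4(pb + 17) = -441 + 4pb. Setting this equal to demand: 579 - 4pb = -441 + 4pb, so pb = 127.5.
Sellers receive ps = 127.5 + 17 = 144.5; q' = 579 − 4·127.5 = 69.
Buyers' price falls by p* − pb = 136 − 127.5 = 8.5; sellers' price rises by ps − p* = 144.5 − 136 = 8.5.
So producers capture 8.5/17 = 0.5 of each unit of subsidy.

Producer share = 0.5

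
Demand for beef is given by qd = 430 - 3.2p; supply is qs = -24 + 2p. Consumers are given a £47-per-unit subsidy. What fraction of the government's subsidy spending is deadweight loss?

Pre-subsidy: 430 - 3.2p = -24 + 2p gives p* = 1135/13, q* = 1958/13.
With the rebate, buyers effectively pay pb = ps − 47, where ps is the price sellers receive.
Demand in terms of ps becomes qd = 430 − 3.2(ps − 47) = 580.4 - 3.2ps. Setting this equal to supply: 580.4 - 3.2ps = -24 + 2ps, so ps = 1511/13.
Buyers pay pb = 1511/13 − 47 = 900/13; q' = -24 + 2·(1511/13) = 2710/13.
ΔCS = ½(1958/13 + 2710/13)(1135/13 − 900/13) = 548490/169; ΔPS = ½(1958/13 + 2710/13)(1511/13 − 1135/13) = 877584/169.
Government spending = 47 × 2710/13 = 127370/13.
DWL = ½ × 47 × (2710/13 − 1958/13) = 17672/13; fraction = (17672/13) / (127370/13) = 188/1355.

DWL / government spending = 188/1355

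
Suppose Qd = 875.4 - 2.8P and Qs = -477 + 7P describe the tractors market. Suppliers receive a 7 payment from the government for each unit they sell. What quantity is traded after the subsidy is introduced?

Pre-subsidy: 875.4 - 2.8P = -477 + 7P gives P* = 138, Q* = 489.
With the subsidy, sellers receive Ps = Pb + 7 for each unit, where Pb is the price buyers pay.
Supply in terms of Pb becomes Qs = -477 + 7(Pb + 7) = -428 + 7Pb. Setting this equal to demand: 875.4 - 2.8Pb = -428 + 7Pb, so Pb = 133.
Sellers receive Ps = 133 + 7 = 140; Q' = 875.4 − 2.8·133 = 503.

Q' = 503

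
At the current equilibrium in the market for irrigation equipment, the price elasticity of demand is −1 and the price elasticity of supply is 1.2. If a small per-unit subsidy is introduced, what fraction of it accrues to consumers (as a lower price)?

Consumer share = 6/11

For a small subsidy around the equilibrium, the benefit split depends on the relative slopes, which at a point are proportional to the elasticities.
Buyer share = εs/(εs + |εd|) = 1.2/(1.2 + 1) = 6/11; seller share = |εd|/(εs + |εd|) = 5/11.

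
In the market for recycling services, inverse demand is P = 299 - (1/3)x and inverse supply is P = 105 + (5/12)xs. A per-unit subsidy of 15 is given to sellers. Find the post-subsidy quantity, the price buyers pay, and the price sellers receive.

Pre-subsidy: 299 - (1/3)x = 105 + (5/12)x gives x* = 776/3 and P* = 1915/9.
With the subsidy, sellers receive Ps = Pb + 15 for each unit, where Pb is the price buyers pay.
On the curves, Pb = 299 - (1/3)x and Ps = 105 + (5/12)x; the wedge Ps − Pb = 15 gives 105 + (5/12)x − (299 - (1/3)x) = 15, so x' = 836/3.
Then Pb = 299 − (1/3)·(836/3) = 1855/9 and Ps = 105 + (5/12)·(836/3) = 1990/9.

x' = 836/3; buyers pay 1855/9; sellers receive 1990/9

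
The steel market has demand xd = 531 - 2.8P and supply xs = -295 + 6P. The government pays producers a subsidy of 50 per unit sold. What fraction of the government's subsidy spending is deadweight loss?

Pre-subsidy: 531 - 2.8P = -295 + 6P gives P* = 2065/22, x* = 2950/11.
With the subsidy, sellers receive Ps = Pb + 50 for each unit, where Pb is the price buyers pay.
Supply in terms of Pb becomes xs = -295 + 6(Pb + 50) = 5 + 6Pb. Setting this equal to demand: 531 - 2.8Pb = 5 + 6Pb, so Pb = 1315/22.
Sellers receive Ps = 1315/22 + 50 = 2415/22; x' = 531 − 2.8·(1315/22) = 4000/11.
ΔCS = ½(2950/11 + 4000/11)(2065/22 − 1315/22) = 1303125/121; ΔPS = ½(2950/11 + 4000/11)(2415/22 − 2065/22) = 608125/121.
Government spending = 50 × 4000/11 = 200000/11.
DWL = ½ × 50 × (4000/11 − 2950/11) = 26250/11; fraction = (26250/11) / (200000/11) = 0.13125.

DWL / government spending = 0.13125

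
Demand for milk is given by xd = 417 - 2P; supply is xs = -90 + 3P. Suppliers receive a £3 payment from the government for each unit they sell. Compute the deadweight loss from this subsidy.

Pre-subsidy: 417 - 2P = -90 + 3P gives P* = 101.4, x* = 214.2.
With the subsidy, sellers receive Ps = Pb + 3 for each unit, where Pb is the price buyers pay.
Supply in terms of Pb becomes xs = -90 + 3(Pb + 3) = -81 + 3Pb. Setting this equal to demand: 417 - 2Pb = -81 + 3Pb, so Pb = 99.6.
Sellers receive Ps = 99.6 + 3 = 102.6; x' = 417 − 2·99.6 = 217.8.
The subsidy expands output by 217.8 − 214.2 = 3.6 past the efficient level; on those units the gap between marginal cost and willingness to pay runs from 0 up to 3.
DWL = ½ × 3 × 3.6 = 5.4.

Deadweight loss = £5.4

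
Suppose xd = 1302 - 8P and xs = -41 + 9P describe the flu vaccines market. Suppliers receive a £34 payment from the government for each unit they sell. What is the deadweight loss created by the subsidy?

Deadweight loss = £2448

Pre-subsidy: 1302 - 8P = -41 + 9P gives P* = 79, x* = 670.
With the subsidy, sellers receive Ps = Pb + 34 for each unit, where Pb is the price buyers pay.
Supply in terms of Pb becomes xs = -41 + 9(Pb + 34) = 265 + 9Pb. Setting this equal to demand: 1302 - 8Pb = 265 + 9Pb, so Pb = 61.
Sellers receive Ps = 61 + 34 = 95; x' = 1302 − 8·61 = 814.
The subsidy expands output by 814 − 670 = 144 past the efficient level; on those units the gap between marginal cost and willingness to pay runs from 0 up to 34.
DWL = ½ × 34 × 144 = 2448.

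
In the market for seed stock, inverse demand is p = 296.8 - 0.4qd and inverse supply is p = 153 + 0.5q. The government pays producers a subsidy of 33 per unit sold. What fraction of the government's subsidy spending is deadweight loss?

Pre-subsidy: 296.8 - 0.4q = 153 + 0.5q gives q* = 1438/9 and p* = 2096/9.
With the subsidy, sellers receive ps = pb + 33 for each unit, where pb is the price buyers pay.
On the curves, pb = 296.8 - 0.4q and ps = 153 + 0.5q; the wedge ps − pb = 33 gives 153 + 0.5q − (296.8 - 0.4q) = 33, so q' = 1768/9.
Then pb = 296.8 − 0.4·(1768/9) = 1964/9 and ps = 153 + 0.5·(1768/9) = 2261/9.
ΔCS = ½(1438/9 + 1768/9)(2096/9 − 1964/9) = 70532/27; ΔPS = ½(1438/9 + 1768/9)(2261/9 − 2096/9) = 88165/27.
Government spending = 33 × 1768/9 = 19448/3.
DWL = ½ × 33 × (1768/9 − 1438/9) = 605; fraction = 605 / (19448/3) = 165/1768.

DWL / government spending = 165/1768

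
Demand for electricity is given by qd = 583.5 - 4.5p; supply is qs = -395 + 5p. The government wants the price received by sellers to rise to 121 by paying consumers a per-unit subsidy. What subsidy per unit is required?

At a seller price of 121, quantity supplied is -395 + 5·121 = 210.
Buyers absorb 210 only when they pay pb with 583.5 − 4.5·pb = 210, i.e. pb = 83.
s = ps − pb = 121 − 83 = 38.

Required subsidy s = 38 per unit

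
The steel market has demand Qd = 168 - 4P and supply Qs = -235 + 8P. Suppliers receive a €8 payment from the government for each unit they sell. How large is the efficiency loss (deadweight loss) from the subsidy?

Deadweight loss = 256/3

Pre-subsidy: 168 - 4P = -235 + 8P gives P* = 403/12, Q* = 101/3.
With the subsidy, sellers receive Ps = Pb + 8 for each unit, where Pb is the price buyers pay.
Supply in terms of Pb becomes Qs = -235 + 8(Pb + 8) = -171 + 8Pb. Setting this equal to demand: 168 - 4Pb = -171 + 8Pb, so Pb = 28.25.
Sellers receive Ps = 28.25 + 8 = 36.25; Q' = 168 − 4·28.25 = 55.
The subsidy expands output by 55 − 101/3 = 64/3 past the efficient level; on those units the gap between marginal cost and willingness to pay runs from 0 up to 8.
DWL = ½ × 8 × 64/3 = 256/3.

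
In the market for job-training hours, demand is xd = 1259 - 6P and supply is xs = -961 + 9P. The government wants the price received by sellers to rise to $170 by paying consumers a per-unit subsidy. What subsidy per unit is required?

Required subsidy s = $55 per unit

At a seller price of 170, quantity supplied is -961 + 9·170 = 569.
Buyers absorb 569 only when they pay Pb with 1259 − 6·Pb = 569, i.e. Pb = 115.
s = Ps − Pb = 170 − 115 = 55.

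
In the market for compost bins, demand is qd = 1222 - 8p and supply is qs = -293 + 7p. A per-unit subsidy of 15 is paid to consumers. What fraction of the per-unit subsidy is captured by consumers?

Pre-subsidy: 1222 - 8p = -293 + 7p gives p* = 101, q* = 414.
With the rebate, buyers effectively pay pb = ps − 15, where ps is the price sellers receive.
Demand in terms of ps becomes qd = 1222 − 8(ps − 15) = 1342 - 8ps. Setting this equal to supply: 1342 - 8ps = -293 + 7ps, so ps = 109.
Buyers pay pb = 109 − 15 = 94; q' = -293 + 7·109 = 470.
Buyers' price falls by p* − pb = 101 − 94 = 7; sellers' price rises by ps − p* = 109 − 101 = 8.
So consumers capture 7/15 = 7/15 of each unit of subsidy.

Consumer share = 7/15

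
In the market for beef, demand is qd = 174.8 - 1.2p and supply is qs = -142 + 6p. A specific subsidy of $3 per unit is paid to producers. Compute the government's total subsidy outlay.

Pre-subsidy: 174.8 - 1.2p = -142 + 6p gives p* = 44, q* = 122.
With the subsidy, sellers receive ps = pb + 3 for each unit, where pb is the price buyers pay.
Supply in terms of pb becomes qs = -142 + 6(pb + 3) = -124 + 6pb. Setting this equal to demand: 174.8 - 1.2pb = -124 + 6pb, so pb = 41.5.
Sellers receive ps = 41.5 + 3 = 44.5; q' = 174.8 − 1.2·41.5 = 125.
Government outlay = subsidy × quantity = 3 × 125 = 375.

Government cost = $375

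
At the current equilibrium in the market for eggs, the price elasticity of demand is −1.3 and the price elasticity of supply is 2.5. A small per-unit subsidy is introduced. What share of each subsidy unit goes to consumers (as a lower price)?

Consumer share = 25/38

For a small subsidy around the equilibrium, the benefit split depends on the relative slopes, which at a point are proportional to the elasticities.
Buyer share = εs/(εs + |εd|) = 2.5/(2.5 + 1.3) = 25/38; seller share = |εd|/(εs + |εd|) = 13/38.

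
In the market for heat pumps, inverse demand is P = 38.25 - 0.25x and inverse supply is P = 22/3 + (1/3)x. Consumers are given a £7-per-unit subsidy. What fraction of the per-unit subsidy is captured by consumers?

Pre-subsidy: 38.25 - 0.25x = 22/3 + (1/3)x gives x* = 53 and P* = 25.
With the rebate, buyers effectively pay Pb = Ps − 7, where Ps is the price sellers receive.
On the curves, Pb = 38.25 - 0.25x and Ps = 22/3 + (1/3)x; the wedge Ps − Pb = 7 gives 22/3 + (1/3)x − (38.25 - 0.25x) = 7, so x' = 65.
Then Pb = 38.25 − 0.25·65 = 22 and Ps = 22/3 + (1/3)·65 = 29.
Buyers' price falls by P* − Pb = 25 − 22 = 3; sellers' price rises by Ps − P* = 29 − 25 = 4.
So consumers capture 3/7 = 3/7 of each unit of subsidy.

Consumer share = 3/7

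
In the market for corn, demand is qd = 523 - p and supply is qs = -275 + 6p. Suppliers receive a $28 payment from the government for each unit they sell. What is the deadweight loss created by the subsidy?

Pre-subsidy: 523 - p = -275 + 6p gives p* = 114, q* = 409.
With the subsidy, sellers receive ps = pb + 28 for each unit, where pb is the price buyers pay.
Supply in terms of pb becomes qs = -275 + 6(pb + 28) = -107 + 6pb. Setting this equal to demand: 523 - pb = -107 + 6pb, so pb = 90.
Sellers receive ps = 90 + 28 = 118; q' = 523 − 1·90 = 433.
The subsidy expands output by 433 − 409 = 24 past the efficient level; on those units the gap between marginal cost and willingness to pay runs from 0 up to 28.
DWL = ½ × 28 × 24 = 336.

Deadweight loss = $336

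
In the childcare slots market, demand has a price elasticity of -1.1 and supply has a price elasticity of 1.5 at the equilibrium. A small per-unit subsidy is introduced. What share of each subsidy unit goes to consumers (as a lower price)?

Consumer share = 15/26

For a small subsidy around the equilibrium, the benefit split depends on the relative slopes, which at a point are proportional to the elasticities.
Buyer share = εs/(εs + |εd|) = 1.5/(1.5 + 1.1) = 15/26; seller share = |εd|/(εs + |εd|) = 11/26.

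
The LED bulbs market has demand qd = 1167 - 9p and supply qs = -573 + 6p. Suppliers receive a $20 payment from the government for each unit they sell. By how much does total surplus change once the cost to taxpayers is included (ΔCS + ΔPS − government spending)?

Pre-subsidy: 1167 - 9p = -573 + 6p gives p* = 116, q* = 123.
With the subsidy, sellers receive ps = pb + 20 for each unit, where pb is the price buyers pay.
Supply in terms of pb becomes qs = -573 + 6(pb + 20) = -453 + 6pb. Setting this equal to demand: 1167 - 9pb = -453 + 6pb, so pb = 108.
Sellers receive ps = 108 + 20 = 128; q' = 1167 − 9·108 = 195.
ΔCS = ½(123 + 195)(116 − 108) = 1272; ΔPS = ½(123 + 195)(128 − 116) = 1908.
Government spending = 20 × 195 = 3900.
Net change = 1272 + 1908 − 3900 = -720. The loss equals the DWL triangle ½·20·72.

Net change in total surplus = -$720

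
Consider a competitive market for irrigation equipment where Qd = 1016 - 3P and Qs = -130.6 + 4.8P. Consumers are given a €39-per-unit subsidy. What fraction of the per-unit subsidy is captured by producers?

Producer share = 5/13

Pre-subsidy: 1016 - 3P = -130.6 + 4.8P gives P* = 147, Q* = 575.
With the rebate, buyers effectively pay Pb = Ps − 39, where Ps is the price sellers receive.
Demand in terms of Ps becomes Qd = 1016 − 3(Ps − 39) = 1133 - 3Ps. Setting this equal to supply: 1133 - 3Ps = -130.6 + 4.8Ps, so Ps = 162.
Buyers pay Pb = 162 − 39 = 123; Q' = -130.6 + 4.8·162 = 647.
Buyers' price falls by P* − Pb = 147 − 123 = 24; sellers' price rises by Ps − P* = 162 − 147 = 15.
So producers capture 15/39 = 5/13 of each unit of subsidy.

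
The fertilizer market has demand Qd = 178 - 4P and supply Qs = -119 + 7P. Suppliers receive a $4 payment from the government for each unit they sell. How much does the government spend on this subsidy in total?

Pre-subsidy: 178 - 4P = -119 + 7P gives P* = 27, Q* = 70.
With the subsidy, sellers receive Ps = Pb + 4 for each unit, where Pb is the price buyers pay.
Supply in terms of Pb becomes Qs = -119 + 7(Pb + 4) = -91 + 7Pb. Setting this equal to demand: 178 - 4Pb = -91 + 7Pb, so Pb = 269/11.
Sellers receive Ps = 269/11 + 4 = 313/11; Q' = 178 − 4·(269/11) = 882/11.
Government outlay = subsidy × quantity = 4 × 882/11 = 3528/11.

Government cost = 3528/11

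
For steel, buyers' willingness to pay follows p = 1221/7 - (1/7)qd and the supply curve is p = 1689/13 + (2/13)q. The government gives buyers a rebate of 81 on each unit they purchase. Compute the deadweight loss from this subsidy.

Pre-subsidy: 1221/7 - (1/7)q = 1689/13 + (2/13)q gives q* = 150 and p* = 153.
With the rebate, buyers effectively pay pb = ps − 81, where ps is the price sellers receive.
On the curves, pb = 1221/7 - (1/7)q and ps = 1689/13 + (2/13)q; the wedge ps − pb = 81 gives 1689/13 + (2/13)q − (1221/7 - (1/7)q) = 81, so q' = 423.
Then pb = 1221/7 − (1/7)·423 = 114 and ps = 1689/13 + (2/13)·423 = 195.
The subsidy expands output by 423 − 150 = 273 past the efficient level; on those units the gap between marginal cost and willingness to pay runs from 0 up to 81.
DWL = ½ × 81 × 273 = 11056.5.

Deadweight loss = 11056.5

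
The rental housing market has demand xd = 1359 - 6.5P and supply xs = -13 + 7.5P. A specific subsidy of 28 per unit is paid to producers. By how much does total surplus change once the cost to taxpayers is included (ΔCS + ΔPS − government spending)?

Net change in total surplus = -1365

Pre-subsidy: 1359 - 6.5P = -13 + 7.5P gives P* = 98, x* = 722.
With the subsidy, sellers receive Ps = Pb + 28 for each unit, where Pb is the price buyers pay.
Supply in terms of Pb becomes xs = -13 + 7.5(Pb + 28) = 197 + 7.5Pb. Setting this equal to demand: 1359 - 6.5Pb = 197 + 7.5Pb, so Pb = 83.
Sellers receive Ps = 83 + 28 = 111; x' = 1359 − 6.5·83 = 819.5.
ΔCS = ½(722 + 819.5)(98 − 83) = 11561.25; ΔPS = ½(722 + 819.5)(111 − 98) = 10019.75.
Government spending = 28 × 819.5 = 22946.
Net change = 11561.25 + 10019.75 − 22946 = -1365. The loss equals the DWL triangle ½·28·97.5.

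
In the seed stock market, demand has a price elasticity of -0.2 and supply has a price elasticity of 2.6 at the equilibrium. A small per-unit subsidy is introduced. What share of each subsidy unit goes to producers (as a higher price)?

For a small subsidy around the equilibrium, the benefit split depends on the relative slopes, which at a point are proportional to the elasticities.
Buyer share = εs/(εs + |εd|) = 2.6/(2.6 + 0.2) = 13/14; seller share = |εd|/(εs + |εd|) = 1/14.
So producers capture 1/14 of the subsidy.

Producer share = 1/14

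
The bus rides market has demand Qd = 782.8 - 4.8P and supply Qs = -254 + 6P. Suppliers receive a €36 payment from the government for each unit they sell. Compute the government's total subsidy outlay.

Pre-subsidy: 782.8 - 4.8P = -254 + 6P gives P* = 96, Q* = 322.
With the subsidy, sellers receive Ps = Pb + 36 for each unit, where Pb is the price buyers pay.
Supply in terms of Pb becomes Qs = -254 + 6(Pb + 36) = -38 + 6Pb. Setting this equal to demand: 782.8 - 4.8Pb = -38 + 6Pb, so Pb = 76.
Sellers receive Ps = 76 + 36 = 112; Q' = 782.8 − 4.8·76 = 418.
Government outlay = subsidy × quantity = 36 × 418 = 15048.

Government cost = €15048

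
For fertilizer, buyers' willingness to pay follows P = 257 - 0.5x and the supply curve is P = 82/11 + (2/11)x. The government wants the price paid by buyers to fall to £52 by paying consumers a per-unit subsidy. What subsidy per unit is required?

Required subsidy s = £30 per unit

At a buyer price of 52, quantity demanded is 514 − 2·52 = 410.
Sellers supply 410 only when they receive Ps = 82/11 + (2/11)·410 = 82.
s = Ps − Pb = 82 − 52 = 30.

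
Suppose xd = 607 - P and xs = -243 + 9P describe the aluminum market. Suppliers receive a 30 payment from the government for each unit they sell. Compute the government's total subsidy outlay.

Government cost = 16470

Pre-subsidy: 607 - P = -243 + 9P gives P* = 85, x* = 522.
With the subsidy, sellers receive Ps = Pb + 30 for each unit, where Pb is the price buyers pay.
Supply in terms of Pb becomes xs = -243 + 9(Pb + 30) = 27 + 9Pb. Setting this equal to demand: 607 - Pb = 27 + 9Pb, so Pb = 58.
Sellers receive Ps = 58 + 30 = 88; x' = 607 − 1·58 = 549.
Government outlay = subsidy × quantity = 30 × 549 = 16470.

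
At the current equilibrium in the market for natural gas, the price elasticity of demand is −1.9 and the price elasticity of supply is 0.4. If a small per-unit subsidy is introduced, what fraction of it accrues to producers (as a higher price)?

For a small subsidy around the equilibrium, the benefit split depends on the relative slopes, which at a point are proportional to the elasticities.
Buyer share = εs/(εs + |εd|) = 0.4/(0.4 + 1.9) = 4/23; seller share = |εd|/(εs + |εd|) = 19/23.
So producers capture 19/23 of the subsidy.

Producer share = 19/23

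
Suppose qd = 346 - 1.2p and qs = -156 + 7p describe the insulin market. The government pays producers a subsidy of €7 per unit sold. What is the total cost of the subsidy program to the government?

Pre-subsidy: 346 - 1.2p = -156 + 7p gives p* = 2510/41, q* = 11174/41.
With the subsidy, sellers receive ps = pb + 7 for each unit, where pb is the price buyers pay.
Supply in terms of pb becomes qs = -156 + 7(pb + 7) = -107 + 7pb. Setting this equal to demand: 346 - 1.2pb = -107 + 7pb, so pb = 2265/41.
Sellers receive ps = 2265/41 + 7 = 2552/41; q' = 346 − 1.2·(2265/41) = 11468/41.
Government outlay = subsidy × quantity = 7 × 11468/41 = 80276/41.

Government cost = 80276/41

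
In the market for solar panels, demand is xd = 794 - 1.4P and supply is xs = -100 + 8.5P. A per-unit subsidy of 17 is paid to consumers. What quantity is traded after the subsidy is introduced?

x' = 68113/99

Pre-subsidy: 794 - 1.4P = -100 + 8.5P gives P* = 2980/33, x* = 22030/33.
With the rebate, buyers effectively pay Pb = Ps − 17, where Ps is the price sellers receive.
Demand in terms of Ps becomes xd = 794 − 1.4(Ps − 17) = 817.8 - 1.4Ps. Setting this equal to supply: 817.8 - 1.4Ps = -100 + 8.5Ps, so Ps = 9178/99.
Buyers pay Pb = 9178/99 − 17 = 7495/99; x' = -100 + 8.5·(9178/99) = 68113/99.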